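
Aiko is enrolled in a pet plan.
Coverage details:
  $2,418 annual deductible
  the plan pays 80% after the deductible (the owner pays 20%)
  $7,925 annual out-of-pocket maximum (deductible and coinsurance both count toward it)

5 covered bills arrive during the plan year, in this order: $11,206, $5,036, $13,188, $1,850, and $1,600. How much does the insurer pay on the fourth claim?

#1 ($11,206): deductible takes $2,418, $8,788 remains; 20% of $8,788 = $1,757.60. Cost to owner: $4,175.60. OOP to date $4,175.60. Insurer: $11,206 − $4,175.60 = $7,030.40.
#2 ($5,036): 20% coinsurance on $5,036 = $1,007.20. Owner owes $1,007.20 (running OOP $5,182.80). Insurer: $5,036 − $1,007.20 = $4,028.80.
#3 ($13,188): deductible met; 20% of $13,188 = $2,637.60. Owner pays $2,637.60; OOP now $7,820.40. Plan pays $13,188 − $2,637.60 = $10,550.40.
#4 ($1,850): 20% coinsurance on $1,850 = $370. OOP would hit $8,190.40 > $7,925, so the cap limits the owner to $7,925 − $7,820.40 = $104.60. Plan pays $1,850 − $104.60 = $1,745.40.

$1,745.40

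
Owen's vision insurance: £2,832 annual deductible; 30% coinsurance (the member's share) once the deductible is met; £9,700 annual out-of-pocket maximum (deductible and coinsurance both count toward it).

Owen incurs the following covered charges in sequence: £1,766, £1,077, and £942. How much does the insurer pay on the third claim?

£659.40

#1 (£1,766): all of it applies to the deductible. Member pays £1,766; OOP now £1,766. Plan pays £1,766 − £1,766 = £0.
#2 (£1,077): £1,066 finishes the deductible; £11 goes to coinsurance; 30% of £11 = £3.30. Member owes £1,069.30 (running OOP £2,835.30). Plan pays £1,077 − £1,069.30 = £7.70.
#3 (£942): deductible already satisfied, so member's share is 30% × £942 = £282.60. Member pays £282.60; OOP now £3,117.90. Plan pays £942 − £282.60 = £659.40.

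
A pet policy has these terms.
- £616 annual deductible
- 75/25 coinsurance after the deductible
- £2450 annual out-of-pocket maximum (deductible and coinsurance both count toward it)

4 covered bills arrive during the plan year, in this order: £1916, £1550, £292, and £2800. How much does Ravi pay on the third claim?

£73

Claim 1 — £1916: £616 finishes the deductible; £1300 goes to coinsurance; coinsurance £1300 × 25% = £325. Owner pays £941; OOP now £941.
Claim 2 — £1550: deductible met; 25% of £1550 = £387.50. Cost to owner: £387.50. OOP to date £1328.50.
Claim 3 — £292: 25% coinsurance on £292 = £73. Owner owes £73 (running OOP £1401.50).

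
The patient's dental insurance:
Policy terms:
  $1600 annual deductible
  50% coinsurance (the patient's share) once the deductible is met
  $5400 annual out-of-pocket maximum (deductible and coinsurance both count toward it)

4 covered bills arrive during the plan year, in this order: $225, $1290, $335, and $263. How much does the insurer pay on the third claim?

$125

Bill 1, $225: entire amount goes to the deductible. Patient owes $225 (running OOP $225). Plan pays $225 − $225 = $0.
Bill 2, $1290: fully absorbed by the deductible. Cost to patient: $1290. OOP to date $1515. Insurer: $1290 − $1290 = $0.
Bill 3, $335: deductible takes $85, $250 remains; 50% of $250 = $125. Cost to patient: $210. OOP to date $1725. Insurer: $335 − $210 = $125.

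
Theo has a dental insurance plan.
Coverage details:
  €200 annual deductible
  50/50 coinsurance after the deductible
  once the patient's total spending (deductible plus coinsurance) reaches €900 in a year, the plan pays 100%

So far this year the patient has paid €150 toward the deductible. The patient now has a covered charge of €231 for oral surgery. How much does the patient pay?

€150 of the €200 deductible is already met, leaving €50.
After the €50 deductible portion, €231 − €50 = €181 is subject to coinsurance.
Coinsurance: €181 × 50% = €90.50.
Patient responsibility before any cap: €50 + €90.50 = €140.50.
Year-to-date out-of-pocket becomes €150 + €140.50 = €290.50, still under the €900 maximum, so no cap applies.

€140.50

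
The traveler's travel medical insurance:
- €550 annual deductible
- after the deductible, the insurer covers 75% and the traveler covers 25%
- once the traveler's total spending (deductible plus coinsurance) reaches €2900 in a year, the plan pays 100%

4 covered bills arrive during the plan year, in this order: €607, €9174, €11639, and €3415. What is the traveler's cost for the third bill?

€42.25

Claim 1 — €607: €550 finishes the deductible; €57 goes to coinsurance; coinsurance €57 × 25% = €14.25. Traveler pays €564.25; OOP now €564.25.
Claim 2 — €9174: deductible met; 25% of €9174 = €2293.50. Traveler owes €2293.50 (running OOP €2857.75).
Claim 3 — €11639: deductible met; 25% of €11639 = €2909.75. Adding that to €2857.75 gives €5767.50, past the €2900 cap; traveler pays only €2900 − €2857.75 = €42.25.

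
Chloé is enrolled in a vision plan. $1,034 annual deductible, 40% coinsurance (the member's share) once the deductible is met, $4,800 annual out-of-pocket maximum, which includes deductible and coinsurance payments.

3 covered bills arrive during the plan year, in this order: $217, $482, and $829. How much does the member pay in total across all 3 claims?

Claim 1 ($217): all of it applies to the deductible. Member pays $217; OOP now $217.
Claim 2 ($482): all of it applies to the deductible. Cost to member: $482. OOP to date $699.
Claim 3 ($829): $335 to deductible, leaving $494; coinsurance $494 × 40% = $197.60. Member pays $532.60; OOP now $1,231.60.
Summing the member's payments: $217 + $482 + $532.60 = $1,231.60.

$1,231.60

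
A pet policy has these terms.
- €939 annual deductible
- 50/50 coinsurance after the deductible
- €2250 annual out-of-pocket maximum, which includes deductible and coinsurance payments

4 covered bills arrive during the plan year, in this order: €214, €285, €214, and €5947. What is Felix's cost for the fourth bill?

Claim 1 (€214): fully absorbed by the deductible. Cost to owner: €214. OOP to date €214.
Claim 2 (€285): entire amount goes to the deductible. Cost to owner: €285. OOP to date €499.
Claim 3 (€214): entire amount goes to the deductible. Owner owes €214 (running OOP €713).
Claim 4 (€5947): €226 finishes the deductible; €5721 goes to coinsurance; coinsurance €5721 × 50% = €2860.50. Claim cost before the cap: €226 + €2860.50 = €3086.50. That would push OOP to €3799.50, over the €2250 cap, so owner pays €2250 − €713 = €1537.

€1537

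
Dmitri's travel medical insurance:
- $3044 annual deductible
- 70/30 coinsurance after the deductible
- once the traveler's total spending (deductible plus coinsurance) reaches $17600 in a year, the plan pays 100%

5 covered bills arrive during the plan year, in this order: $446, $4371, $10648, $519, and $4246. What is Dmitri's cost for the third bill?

#1 ($446): all of it applies to the deductible. Traveler owes $446 (running OOP $446).
#2 ($4371): $2598 finishes the deductible; $1773 goes to coinsurance; traveler's 30% is $531.90. Traveler owes $3129.90 (running OOP $3575.90).
#3 ($10648): 30% coinsurance on $10648 = $3194.40. Cost to traveler: $3194.40. OOP to date $6770.30.

$3194.40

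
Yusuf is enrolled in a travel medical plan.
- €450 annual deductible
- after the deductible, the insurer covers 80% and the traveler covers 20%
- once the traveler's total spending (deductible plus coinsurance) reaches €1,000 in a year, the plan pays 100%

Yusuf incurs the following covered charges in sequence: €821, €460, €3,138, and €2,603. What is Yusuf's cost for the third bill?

#1 (€821): €450 to deductible, leaving €371; traveler's 20% is €74.20. Traveler pays €524.20; OOP now €524.20.
#2 (€460): deductible already satisfied, so traveler's share is 20% × €460 = €92. Traveler pays €92; OOP now €616.20.
#3 (€3,138): deductible already satisfied, so traveler's share is 20% × €3,138 = €627.60. That would push OOP to €1,243.80, over the €1,000 cap, so traveler pays €1,000 − €616.20 = €383.80.

€383.80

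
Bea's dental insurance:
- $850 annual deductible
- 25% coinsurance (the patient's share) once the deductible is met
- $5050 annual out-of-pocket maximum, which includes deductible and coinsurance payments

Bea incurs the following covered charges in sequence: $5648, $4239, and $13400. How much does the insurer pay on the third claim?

Claim 1 ($5648): $850 to deductible, leaving $4798; coinsurance $4798 × 25% = $1199.50. Patient owes $2049.50 (running OOP $2049.50). Insurer: $5648 − $2049.50 = $3598.50.
Claim 2 ($4239): 25% coinsurance on $4239 = $1059.75. Patient pays $1059.75; OOP now $3109.25. Insurer: $4239 − $1059.75 = $3179.25.
Claim 3 ($13400): deductible already satisfied, so patient's share is 25% × $13400 = $3350. That would push OOP to $6459.25, over the $5050 cap, so patient pays $5050 − $3109.25 = $1940.75. Plan pays $13400 − $1940.75 = $11459.25.

$11459.25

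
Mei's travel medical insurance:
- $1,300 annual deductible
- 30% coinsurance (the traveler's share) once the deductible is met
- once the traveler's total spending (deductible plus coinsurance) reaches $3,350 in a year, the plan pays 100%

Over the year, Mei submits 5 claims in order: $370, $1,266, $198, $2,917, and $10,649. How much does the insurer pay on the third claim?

#1 ($370): fully absorbed by the deductible. Traveler owes $370 (running OOP $370). Plan pays $370 − $370 = $0.
#2 ($1,266): deductible takes $930, $336 remains; traveler's 30% is $100.80. Traveler owes $1,030.80 (running OOP $1,400.80). Insurer: $1,266 − $1,030.80 = $235.20.
#3 ($198): 30% coinsurance on $198 = $59.40. Traveler owes $59.40 (running OOP $1,460.20). Plan pays $198 − $59.40 = $138.60.

$138.60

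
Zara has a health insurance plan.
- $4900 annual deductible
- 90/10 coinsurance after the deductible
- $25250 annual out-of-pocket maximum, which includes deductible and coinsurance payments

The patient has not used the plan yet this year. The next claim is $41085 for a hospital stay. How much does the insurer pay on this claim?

Nothing has been paid toward the $4900 deductible, so the first $4900 of this charge is applied there.
That leaves $41085 − $4900 = $36185 for coinsurance.
Patient's 10% share of $36185 is $3618.50.
So the patient owes $4900 + $3618.50 = $8518.50 before any cap.
Total out-of-pocket so far would be $0 + $8518.50 = $8518.50, below the $25250 cap — no reduction.
The insurer covers the remainder: $41085 − $8518.50 = $32566.50.

$32566.50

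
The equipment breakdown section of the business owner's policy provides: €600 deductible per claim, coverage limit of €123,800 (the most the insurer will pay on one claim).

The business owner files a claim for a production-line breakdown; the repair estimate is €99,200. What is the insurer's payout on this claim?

After the deductible, €99,200 − €600 = €98,600 remains.
€98,600 ≤ €123,800, so the limit doesn't bind; insurer pays €98,600.

€98,600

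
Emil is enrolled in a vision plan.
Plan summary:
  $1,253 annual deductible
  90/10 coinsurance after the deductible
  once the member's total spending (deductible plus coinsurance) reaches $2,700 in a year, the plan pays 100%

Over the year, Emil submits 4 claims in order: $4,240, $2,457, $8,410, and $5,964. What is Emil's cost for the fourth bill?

Claim 1 ($4,240): deductible takes $1,253, $2,987 remains; 10% of $2,987 = $298.70. Member owes $1,551.70 (running OOP $1,551.70).
Claim 2 ($2,457): deductible already satisfied, so member's share is 10% × $2,457 = $245.70. Member pays $245.70; OOP now $1,797.40.
Claim 3 ($8,410): deductible already satisfied, so member's share is 10% × $8,410 = $841. Member owes $841 (running OOP $2,638.40).
Claim 4 ($5,964): deductible met; 10% of $5,964 = $596.40. That would push OOP to $3,234.80, over the $2,700 cap, so member pays $2,700 − $2,638.40 = $61.60.

$61.60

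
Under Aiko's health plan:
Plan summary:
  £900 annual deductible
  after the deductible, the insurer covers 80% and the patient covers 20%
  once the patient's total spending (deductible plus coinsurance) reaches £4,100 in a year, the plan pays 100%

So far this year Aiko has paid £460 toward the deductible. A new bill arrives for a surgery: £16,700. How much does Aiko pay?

£460 of the £900 deductible is already met, leaving £440.
That leaves £16,700 − £440 = £16,260 for coinsurance.
Patient's 20% share of £16,260 is £3,252.
Patient responsibility before any cap: £440 + £3,252 = £3,692.
That would bring total out-of-pocket to £4,152, past the £4,100 cap. The patient is capped at £4,100 − £460 = £3,640 on this claim.

£3,640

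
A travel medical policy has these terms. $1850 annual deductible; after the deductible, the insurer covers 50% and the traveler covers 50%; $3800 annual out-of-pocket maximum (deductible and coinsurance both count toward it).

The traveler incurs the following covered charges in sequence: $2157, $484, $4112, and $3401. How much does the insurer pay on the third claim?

$2557.50

Claim 1 ($2157): deductible takes $1850, $307 remains; coinsurance $307 × 50% = $153.50. Traveler pays $2003.50; OOP now $2003.50. Plan pays $2157 − $2003.50 = $153.50.
Claim 2 ($484): deductible met; 50% of $484 = $242. Traveler pays $242; OOP now $2245.50. Plan pays $484 − $242 = $242.
Claim 3 ($4112): deductible already satisfied, so traveler's share is 50% × $4112 = $2056. That would push OOP to $4301.50, over the $3800 cap, so traveler pays $3800 − $2245.50 = $1554.50. Insurer: $4112 − $1554.50 = $2557.50.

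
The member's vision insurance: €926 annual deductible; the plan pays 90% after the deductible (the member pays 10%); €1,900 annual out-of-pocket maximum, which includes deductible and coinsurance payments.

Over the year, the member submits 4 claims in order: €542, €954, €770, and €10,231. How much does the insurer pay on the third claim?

€693

#1 (€542): entire amount goes to the deductible. Cost to member: €542. OOP to date €542. Insurer: €542 − €542 = €0.
#2 (€954): €384 to deductible, leaving €570; member's 10% is €57. Member owes €441 (running OOP €983). Insurer: €954 − €441 = €513.
#3 (€770): deductible already satisfied, so member's share is 10% × €770 = €77. Member pays €77; OOP now €1,060. Plan pays €770 − €77 = €693.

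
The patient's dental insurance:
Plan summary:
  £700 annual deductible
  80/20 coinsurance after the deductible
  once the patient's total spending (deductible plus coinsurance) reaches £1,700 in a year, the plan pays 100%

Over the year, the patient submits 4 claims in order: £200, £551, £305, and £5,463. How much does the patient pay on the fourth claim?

Bill 1, £200: all of it applies to the deductible. Patient owes £200 (running OOP £200).
Bill 2, £551: £500 finishes the deductible; £51 goes to coinsurance; 20% of £51 = £10.20. Patient owes £510.20 (running OOP £710.20).
Bill 3, £305: 20% coinsurance on £305 = £61. Cost to patient: £61. OOP to date £771.20.
Bill 4, £5,463: deductible already satisfied, so patient's share is 20% × £5,463 = £1,092.60. OOP would hit £1,863.80 > £1,700, so the cap limits the patient to £1,700 − £771.20 = £928.80.

£928.80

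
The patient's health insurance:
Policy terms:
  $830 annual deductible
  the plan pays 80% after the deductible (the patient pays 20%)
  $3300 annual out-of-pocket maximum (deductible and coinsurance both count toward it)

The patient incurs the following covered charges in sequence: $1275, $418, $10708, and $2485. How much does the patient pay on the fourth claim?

Claim 1 — $1275: $830 finishes the deductible; $445 goes to coinsurance; 20% of $445 = $89. Patient pays $919; OOP now $919.
Claim 2 — $418: 20% coinsurance on $418 = $83.60. Patient pays $83.60; OOP now $1002.60.
Claim 3 — $10708: deductible already satisfied, so patient's share is 20% × $10708 = $2141.60. Patient pays $2141.60; OOP now $3144.20.
Claim 4 — $2485: deductible met; 20% of $2485 = $497. Adding that to $3144.20 gives $3641.20, past the $3300 cap; patient pays only $3300 − $3144.20 = $155.80.

$155.80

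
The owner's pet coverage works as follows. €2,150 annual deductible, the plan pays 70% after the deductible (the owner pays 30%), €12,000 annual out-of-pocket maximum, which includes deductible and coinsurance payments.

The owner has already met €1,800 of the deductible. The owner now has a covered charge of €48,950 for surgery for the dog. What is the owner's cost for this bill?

€10,200

€1,800 of the €2,150 deductible is already met, leaving €350.
The remaining €48,600 (= €48,950 − €350) moves to coinsurance.
Owner's 30% share of €48,600 is €14,580.
So the owner owes €350 + €14,580 = €14,930 before any cap.
Adding €14,930 to the €1,800 already spent would give €16,730, which exceeds the €12,000 cap; the owner pays just €12,000 − €1,800 = €10,200.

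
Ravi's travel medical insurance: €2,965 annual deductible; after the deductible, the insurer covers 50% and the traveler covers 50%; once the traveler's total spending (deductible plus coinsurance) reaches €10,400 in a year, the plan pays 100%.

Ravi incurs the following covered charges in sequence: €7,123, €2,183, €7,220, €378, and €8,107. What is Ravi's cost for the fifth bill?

Bill 1, €7,123: €2,965 finishes the deductible; €4,158 goes to coinsurance; 50% of €4,158 = €2,079. Cost to traveler: €5,044. OOP to date €5,044.
Bill 2, €2,183: 50% coinsurance on €2,183 = €1,091.50. Cost to traveler: €1,091.50. OOP to date €6,135.50.
Bill 3, €7,220: 50% coinsurance on €7,220 = €3,610. Traveler owes €3,610 (running OOP €9,745.50).
Bill 4, €378: deductible already satisfied, so traveler's share is 50% × €378 = €189. Traveler pays €189; OOP now €9,934.50.
Bill 5, €8,107: 50% coinsurance on €8,107 = €4,053.50. Adding that to €9,934.50 gives €13,988, past the €10,400 cap; traveler pays only €10,400 − €9,934.50 = €465.50.

€465.50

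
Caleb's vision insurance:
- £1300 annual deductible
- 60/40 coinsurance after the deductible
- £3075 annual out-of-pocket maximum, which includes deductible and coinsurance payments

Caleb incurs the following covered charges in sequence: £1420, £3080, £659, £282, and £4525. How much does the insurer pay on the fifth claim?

£4406.40

Claim 1 (£1420): deductible takes £1300, £120 remains; coinsurance £120 × 40% = £48. Member owes £1348 (running OOP £1348). Insurer: £1420 − £1348 = £72.
Claim 2 (£3080): 40% coinsurance on £3080 = £1232. Member owes £1232 (running OOP £2580). Plan pays £3080 − £1232 = £1848.
Claim 3 (£659): deductible already satisfied, so member's share is 40% × £659 = £263.60. Member pays £263.60; OOP now £2843.60. Plan pays £659 − £263.60 = £395.40.
Claim 4 (£282): deductible met; 40% of £282 = £112.80. Member owes £112.80 (running OOP £2956.40). Insurer: £282 − £112.80 = £169.20.
Claim 5 (£4525): deductible met; 40% of £4525 = £1810. OOP would hit £4766.40 > £3075, so the cap limits the member to £3075 − £2956.40 = £118.60. Insurer: £4525 − £118.60 = £4406.40.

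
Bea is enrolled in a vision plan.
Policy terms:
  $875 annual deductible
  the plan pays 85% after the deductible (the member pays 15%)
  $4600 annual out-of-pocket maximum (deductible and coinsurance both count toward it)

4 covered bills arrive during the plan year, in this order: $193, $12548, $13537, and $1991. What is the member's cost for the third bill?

$1945.10

#1 ($193): all of it applies to the deductible. Member pays $193; OOP now $193.
#2 ($12548): deductible takes $682, $11866 remains; coinsurance $11866 × 15% = $1779.90. Cost to member: $2461.90. OOP to date $2654.90.
#3 ($13537): deductible met; 15% of $13537 = $2030.55. OOP would hit $4685.45 > $4600, so the cap limits the member to $4600 − $2654.90 = $1945.10.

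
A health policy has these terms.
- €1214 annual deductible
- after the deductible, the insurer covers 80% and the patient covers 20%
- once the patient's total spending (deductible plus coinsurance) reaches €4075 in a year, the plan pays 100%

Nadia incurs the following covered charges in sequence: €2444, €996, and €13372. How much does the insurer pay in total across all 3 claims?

€12737

Claim 1 (€2444): €1214 to deductible, leaving €1230; patient's 20% is €246. Cost to patient: €1460. OOP to date €1460. Plan pays €2444 − €1460 = €984.
Claim 2 (€996): deductible already satisfied, so patient's share is 20% × €996 = €199.20. Patient owes €199.20 (running OOP €1659.20). Plan pays €996 − €199.20 = €796.80.
Claim 3 (€13372): deductible already satisfied, so patient's share is 20% × €13372 = €2674.40. That would push OOP to €4333.60, over the €4075 cap, so patient pays €4075 − €1659.20 = €2415.80. Insurer: €13372 − €2415.80 = €10956.20.
Insurer total = bills − patient's total = €16812 − €4075 = €12737.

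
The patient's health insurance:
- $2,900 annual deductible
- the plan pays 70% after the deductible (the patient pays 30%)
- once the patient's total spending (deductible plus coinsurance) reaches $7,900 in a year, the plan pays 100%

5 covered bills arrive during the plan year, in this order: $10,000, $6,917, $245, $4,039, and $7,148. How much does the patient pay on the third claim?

$73.50

Bill 1, $10,000: deductible takes $2,900, $7,100 remains; 30% of $7,100 = $2,130. Patient pays $5,030; OOP now $5,030.
Bill 2, $6,917: deductible met; 30% of $6,917 = $2,075.10. Patient pays $2,075.10; OOP now $7,105.10.
Bill 3, $245: 30% coinsurance on $245 = $73.50. Cost to patient: $73.50. OOP to date $7,178.60.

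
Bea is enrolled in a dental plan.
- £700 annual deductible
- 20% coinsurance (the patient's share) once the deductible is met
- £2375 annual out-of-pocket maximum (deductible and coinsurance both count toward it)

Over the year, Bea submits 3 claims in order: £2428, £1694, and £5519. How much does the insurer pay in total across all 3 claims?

£7266

#1 (£2428): £700 to deductible, leaving £1728; coinsurance £1728 × 20% = £345.60. Patient owes £1045.60 (running OOP £1045.60). Plan pays £2428 − £1045.60 = £1382.40.
#2 (£1694): 20% coinsurance on £1694 = £338.80. Patient owes £338.80 (running OOP £1384.40). Plan pays £1694 − £338.80 = £1355.20.
#3 (£5519): 20% coinsurance on £5519 = £1103.80. Adding that to £1384.40 gives £2488.20, past the £2375 cap; patient pays only £2375 − £1384.40 = £990.60. Insurer: £5519 − £990.60 = £4528.40.
Insurer total: £1382.40 + £1355.20 + £4528.40 = £7266.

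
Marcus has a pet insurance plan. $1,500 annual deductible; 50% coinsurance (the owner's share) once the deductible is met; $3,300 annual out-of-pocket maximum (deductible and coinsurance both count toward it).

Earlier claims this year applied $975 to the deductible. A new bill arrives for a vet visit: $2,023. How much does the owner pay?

$1,274

$975 of the $1,500 deductible is already met, leaving $525.
That leaves $2,023 − $525 = $1,498 for coinsurance.
Coinsurance: $1,498 × 50% = $749.
Owner responsibility before any cap: $525 + $749 = $1,274.
Total out-of-pocket so far would be $975 + $1,274 = $2,249, below the $3,300 cap — no reduction.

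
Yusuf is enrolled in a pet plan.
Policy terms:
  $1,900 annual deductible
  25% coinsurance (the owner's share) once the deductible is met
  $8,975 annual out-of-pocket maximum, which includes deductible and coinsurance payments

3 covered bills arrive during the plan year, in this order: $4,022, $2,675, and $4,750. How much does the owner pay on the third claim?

Claim 1 ($4,022): $1,900 to deductible, leaving $2,122; coinsurance $2,122 × 25% = $530.50. Owner owes $2,430.50 (running OOP $2,430.50).
Claim 2 ($2,675): 25% coinsurance on $2,675 = $668.75. Owner pays $668.75; OOP now $3,099.25.
Claim 3 ($4,750): deductible already satisfied, so owner's share is 25% × $4,750 = $1,187.50. Cost to owner: $1,187.50. OOP to date $4,286.75.

$1,187.50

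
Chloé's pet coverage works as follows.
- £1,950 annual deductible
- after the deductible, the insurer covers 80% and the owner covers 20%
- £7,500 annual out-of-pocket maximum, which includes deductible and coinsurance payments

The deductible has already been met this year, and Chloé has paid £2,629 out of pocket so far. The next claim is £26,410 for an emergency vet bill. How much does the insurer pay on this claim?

With the deductible met, the entire £26,410 is subject to coinsurance.
20% of £26,410 = £5,282 falls to the owner.
Adding £5,282 to the £2,629 already spent would give £7,911, which exceeds the £7,500 cap; the owner pays just £7,500 − £2,629 = £4,871.
Insurer pays the balance: £26,410 − £4,871 = £21,539.

£21,539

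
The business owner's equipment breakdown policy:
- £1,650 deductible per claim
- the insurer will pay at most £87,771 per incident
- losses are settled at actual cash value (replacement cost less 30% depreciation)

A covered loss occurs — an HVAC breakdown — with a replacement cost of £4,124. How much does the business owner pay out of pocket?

£2,887.20

Depreciate 30%: the covered value is £4,124 × 0.7 = £2,886.80.
Less the £1,650 deductible: £2,886.80 − £1,650 = £1,236.80.
£1,236.80 ≤ £87,771, so the limit doesn't bind; insurer pays £1,236.80.
Out of pocket: £4,124 − £1,236.80 = £2,887.20.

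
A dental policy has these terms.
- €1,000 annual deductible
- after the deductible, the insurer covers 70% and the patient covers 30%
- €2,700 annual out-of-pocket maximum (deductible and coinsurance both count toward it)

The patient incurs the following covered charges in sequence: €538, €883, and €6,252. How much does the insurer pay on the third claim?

€4,678.30

#1 (€538): fully absorbed by the deductible. Cost to patient: €538. OOP to date €538. Plan pays €538 − €538 = €0.
#2 (€883): €462 to deductible, leaving €421; 30% of €421 = €126.30. Cost to patient: €588.30. OOP to date €1,126.30. Plan pays €883 − €588.30 = €294.70.
#3 (€6,252): 30% coinsurance on €6,252 = €1,875.60. That would push OOP to €3,001.90, over the €2,700 cap, so patient pays €2,700 − €1,126.30 = €1,573.70. Plan pays €6,252 − €1,573.70 = €4,678.30.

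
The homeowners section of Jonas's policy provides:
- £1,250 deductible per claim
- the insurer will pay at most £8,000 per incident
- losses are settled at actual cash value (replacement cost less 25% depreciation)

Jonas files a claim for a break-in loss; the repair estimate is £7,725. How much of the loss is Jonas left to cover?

Depreciate 25%: the covered value is £7,725 × 0.75 = £5,793.75.
Subtract the deductible: £5,793.75 − £1,250 = £4,543.75.
£4,543.75 is within the £8,000 limit, so the insurer pays £4,543.75.
Homeowner's share is the uncovered remainder: £7,725 − £4,543.75 = £3,181.25.

£3,181.25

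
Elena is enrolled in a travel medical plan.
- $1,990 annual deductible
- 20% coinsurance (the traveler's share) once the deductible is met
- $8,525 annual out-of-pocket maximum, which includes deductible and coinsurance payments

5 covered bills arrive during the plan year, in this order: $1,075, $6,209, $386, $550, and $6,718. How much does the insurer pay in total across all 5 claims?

$10,358.40

Claim 1 — $1,075: fully absorbed by the deductible. Traveler owes $1,075 (running OOP $1,075). Insurer: $1,075 − $1,075 = $0.
Claim 2 — $6,209: $915 to deductible, leaving $5,294; 20% of $5,294 = $1,058.80. Cost to traveler: $1,973.80. OOP to date $3,048.80. Plan pays $6,209 − $1,973.80 = $4,235.20.
Claim 3 — $386: deductible met; 20% of $386 = $77.20. Traveler pays $77.20; OOP now $3,126. Plan pays $386 − $77.20 = $308.80.
Claim 4 — $550: deductible met; 20% of $550 = $110. Traveler owes $110 (running OOP $3,236). Insurer: $550 − $110 = $440.
Claim 5 — $6,718: deductible already satisfied, so traveler's share is 20% × $6,718 = $1,343.60. Traveler pays $1,343.60; OOP now $4,579.60. Plan pays $6,718 − $1,343.60 = $5,374.40.
Insurer total: $0 + $4,235.20 + $308.80 + $440 + $5,374.40 = $10,358.40.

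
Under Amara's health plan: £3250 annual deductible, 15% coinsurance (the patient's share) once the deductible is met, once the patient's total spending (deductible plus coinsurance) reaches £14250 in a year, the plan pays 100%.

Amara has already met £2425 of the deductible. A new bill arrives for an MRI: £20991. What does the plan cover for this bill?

£2425 of the £3250 deductible is already met, leaving £825.
The remaining £20166 (= £20991 − £825) moves to coinsurance.
Patient's 15% share of £20166 is £3024.90.
So the patient owes £825 + £3024.90 = £3849.90 before any cap.
Cumulative spending £2425 + £3849.90 = £6274.90 stays under the £14250 maximum.
The insurer covers the remainder: £20991 − £3849.90 = £17141.10.

£17141.10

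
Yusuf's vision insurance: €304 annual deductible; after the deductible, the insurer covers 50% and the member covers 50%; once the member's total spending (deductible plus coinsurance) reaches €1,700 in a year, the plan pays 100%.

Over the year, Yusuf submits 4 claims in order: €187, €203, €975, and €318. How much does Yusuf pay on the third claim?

€487.50

Bill 1, €187: fully absorbed by the deductible. Member pays €187; OOP now €187.
Bill 2, €203: deductible takes €117, €86 remains; coinsurance €86 × 50% = €43. Cost to member: €160. OOP to date €347.
Bill 3, €975: 50% coinsurance on €975 = €487.50. Member owes €487.50 (running OOP €834.50).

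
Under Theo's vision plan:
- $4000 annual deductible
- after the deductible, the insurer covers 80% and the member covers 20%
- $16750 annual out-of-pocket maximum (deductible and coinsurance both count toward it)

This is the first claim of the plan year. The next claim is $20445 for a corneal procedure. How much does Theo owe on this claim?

$7289

The full $4000 deductible is still open; $4000 of this bill applies to it.
That leaves $20445 − $4000 = $16445 for coinsurance.
20% of $16445 = $3289 falls to the member.
Member responsibility before any cap: $4000 + $3289 = $7289.
Year-to-date out-of-pocket becomes $0 + $7289 = $7289, still under the $16750 maximum, so no cap applies.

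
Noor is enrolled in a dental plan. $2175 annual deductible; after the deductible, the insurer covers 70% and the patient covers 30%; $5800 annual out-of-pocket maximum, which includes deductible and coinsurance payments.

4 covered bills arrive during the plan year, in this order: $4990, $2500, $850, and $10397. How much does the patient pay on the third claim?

#1 ($4990): deductible takes $2175, $2815 remains; patient's 30% is $844.50. Patient pays $3019.50; OOP now $3019.50.
#2 ($2500): 30% coinsurance on $2500 = $750. Patient pays $750; OOP now $3769.50.
#3 ($850): deductible already satisfied, so patient's share is 30% × $850 = $255. Patient pays $255; OOP now $4024.50.

$255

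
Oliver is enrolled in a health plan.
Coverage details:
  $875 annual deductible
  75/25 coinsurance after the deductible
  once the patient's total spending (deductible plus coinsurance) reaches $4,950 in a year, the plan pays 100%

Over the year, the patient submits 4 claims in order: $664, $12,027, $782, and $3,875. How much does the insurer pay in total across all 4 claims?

$12,398

#1 ($664): entire amount goes to the deductible. Patient pays $664; OOP now $664. Plan pays $664 − $664 = $0.
#2 ($12,027): deductible takes $211, $11,816 remains; coinsurance $11,816 × 25% = $2,954. Cost to patient: $3,165. OOP to date $3,829. Plan pays $12,027 − $3,165 = $8,862.
#3 ($782): deductible already satisfied, so patient's share is 25% × $782 = $195.50. Patient owes $195.50 (running OOP $4,024.50). Plan pays $782 − $195.50 = $586.50.
#4 ($3,875): 25% coinsurance on $3,875 = $968.75. OOP would hit $4,993.25 > $4,950, so the cap limits the patient to $4,950 − $4,024.50 = $925.50. Insurer: $3,875 − $925.50 = $2,949.50.
Insurer total: $0 + $8,862 + $586.50 + $2,949.50 = $12,398.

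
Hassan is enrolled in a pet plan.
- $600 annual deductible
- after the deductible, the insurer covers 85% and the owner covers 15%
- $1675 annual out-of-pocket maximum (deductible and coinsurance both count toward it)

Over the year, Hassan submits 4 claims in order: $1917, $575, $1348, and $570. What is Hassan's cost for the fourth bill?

Claim 1 — $1917: deductible takes $600, $1317 remains; owner's 15% is $197.55. Owner owes $797.55 (running OOP $797.55).
Claim 2 — $575: deductible already satisfied, so owner's share is 15% × $575 = $86.25. Owner owes $86.25 (running OOP $883.80).
Claim 3 — $1348: deductible already satisfied, so owner's share is 15% × $1348 = $202.20. Cost to owner: $202.20. OOP to date $1086.
Claim 4 — $570: deductible already satisfied, so owner's share is 15% × $570 = $85.50. Owner owes $85.50 (running OOP $1171.50).

$85.50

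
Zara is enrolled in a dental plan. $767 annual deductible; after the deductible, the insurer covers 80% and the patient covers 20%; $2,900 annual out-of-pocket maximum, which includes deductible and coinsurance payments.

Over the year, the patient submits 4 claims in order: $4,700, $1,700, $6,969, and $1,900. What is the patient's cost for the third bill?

$1,006.40

#1 ($4,700): $767 to deductible, leaving $3,933; coinsurance $3,933 × 20% = $786.60. Patient pays $1,553.60; OOP now $1,553.60.
#2 ($1,700): deductible met; 20% of $1,700 = $340. Patient owes $340 (running OOP $1,893.60).
#3 ($6,969): deductible met; 20% of $6,969 = $1,393.80. That would push OOP to $3,287.40, over the $2,900 cap, so patient pays $2,900 − $1,893.60 = $1,006.40.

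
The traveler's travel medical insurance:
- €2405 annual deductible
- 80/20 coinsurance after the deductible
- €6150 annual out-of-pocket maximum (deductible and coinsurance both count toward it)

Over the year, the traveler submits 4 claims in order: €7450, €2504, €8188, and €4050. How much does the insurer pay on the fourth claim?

#1 (€7450): €2405 finishes the deductible; €5045 goes to coinsurance; traveler's 20% is €1009. Cost to traveler: €3414. OOP to date €3414. Plan pays €7450 − €3414 = €4036.
#2 (€2504): deductible met; 20% of €2504 = €500.80. Traveler owes €500.80 (running OOP €3914.80). Insurer: €2504 − €500.80 = €2003.20.
#3 (€8188): deductible met; 20% of €8188 = €1637.60. Cost to traveler: €1637.60. OOP to date €5552.40. Plan pays €8188 − €1637.60 = €6550.40.
#4 (€4050): deductible met; 20% of €4050 = €810. That would push OOP to €6362.40, over the €6150 cap, so traveler pays €6150 − €5552.40 = €597.60. Plan pays €4050 − €597.60 = €3452.40.

€3452.40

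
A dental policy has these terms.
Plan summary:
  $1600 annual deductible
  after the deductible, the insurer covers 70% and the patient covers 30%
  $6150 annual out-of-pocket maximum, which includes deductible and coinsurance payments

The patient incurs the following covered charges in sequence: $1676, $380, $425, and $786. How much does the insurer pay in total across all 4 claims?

#1 ($1676): deductible takes $1600, $76 remains; 30% of $76 = $22.80. Patient owes $1622.80 (running OOP $1622.80). Plan pays $1676 − $1622.80 = $53.20.
#2 ($380): deductible already satisfied, so patient's share is 30% × $380 = $114. Patient pays $114; OOP now $1736.80. Insurer: $380 − $114 = $266.
#3 ($425): deductible met; 30% of $425 = $127.50. Patient owes $127.50 (running OOP $1864.30). Plan pays $425 − $127.50 = $297.50.
#4 ($786): 30% coinsurance on $786 = $235.80. Cost to patient: $235.80. OOP to date $2100.10. Plan pays $786 − $235.80 = $550.20.
Insurer total = bills − patient's total = $3267 − $2100.10 = $1166.90.

$1166.90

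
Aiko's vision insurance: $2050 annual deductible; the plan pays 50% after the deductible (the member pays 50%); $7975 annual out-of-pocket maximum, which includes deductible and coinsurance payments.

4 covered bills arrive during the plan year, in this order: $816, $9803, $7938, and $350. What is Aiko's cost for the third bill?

Bill 1, $816: fully absorbed by the deductible. Member owes $816 (running OOP $816).
Bill 2, $9803: $1234 to deductible, leaving $8569; coinsurance $8569 × 50% = $4284.50. Cost to member: $5518.50. OOP to date $6334.50.
Bill 3, $7938: 50% coinsurance on $7938 = $3969. Adding that to $6334.50 gives $10303.50, past the $7975 cap; member pays only $7975 − $6334.50 = $1640.50.

$1640.50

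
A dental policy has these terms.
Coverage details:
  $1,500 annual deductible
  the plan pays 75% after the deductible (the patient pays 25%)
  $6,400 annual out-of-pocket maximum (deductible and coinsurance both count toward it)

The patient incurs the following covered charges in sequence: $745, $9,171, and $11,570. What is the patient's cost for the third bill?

$2,796

#1 ($745): fully absorbed by the deductible. Patient owes $745 (running OOP $745).
#2 ($9,171): deductible takes $755, $8,416 remains; patient's 25% is $2,104. Patient owes $2,859 (running OOP $3,604).
#3 ($11,570): 25% coinsurance on $11,570 = $2,892.50. Adding that to $3,604 gives $6,496.50, past the $6,400 cap; patient pays only $6,400 − $3,604 = $2,796.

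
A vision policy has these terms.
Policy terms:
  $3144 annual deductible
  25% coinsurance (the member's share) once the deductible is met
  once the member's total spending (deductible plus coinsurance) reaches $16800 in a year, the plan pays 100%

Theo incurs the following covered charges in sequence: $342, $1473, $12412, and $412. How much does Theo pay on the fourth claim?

Bill 1, $342: fully absorbed by the deductible. Member pays $342; OOP now $342.
Bill 2, $1473: all of it applies to the deductible. Member pays $1473; OOP now $1815.
Bill 3, $12412: $1329 finishes the deductible; $11083 goes to coinsurance; member's 25% is $2770.75. Cost to member: $4099.75. OOP to date $5914.75.
Bill 4, $412: 25% coinsurance on $412 = $103. Member pays $103; OOP now $6017.75.

$103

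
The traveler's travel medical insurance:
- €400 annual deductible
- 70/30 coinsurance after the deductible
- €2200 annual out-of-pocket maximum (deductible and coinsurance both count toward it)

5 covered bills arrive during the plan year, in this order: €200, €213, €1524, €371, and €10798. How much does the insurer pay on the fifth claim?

€9570.40

Bill 1, €200: entire amount goes to the deductible. Cost to traveler: €200. OOP to date €200. Plan pays €200 − €200 = €0.
Bill 2, €213: €200 finishes the deductible; €13 goes to coinsurance; traveler's 30% is €3.90. Traveler pays €203.90; OOP now €403.90. Insurer: €213 − €203.90 = €9.10.
Bill 3, €1524: 30% coinsurance on €1524 = €457.20. Cost to traveler: €457.20. OOP to date €861.10. Plan pays €1524 − €457.20 = €1066.80.
Bill 4, €371: 30% coinsurance on €371 = €111.30. Cost to traveler: €111.30. OOP to date €972.40. Insurer: €371 − €111.30 = €259.70.
Bill 5, €10798: deductible already satisfied, so traveler's share is 30% × €10798 = €3239.40. That would push OOP to €4211.80, over the €2200 cap, so traveler pays €2200 − €972.40 = €1227.60. Insurer: €10798 − €1227.60 = €9570.40.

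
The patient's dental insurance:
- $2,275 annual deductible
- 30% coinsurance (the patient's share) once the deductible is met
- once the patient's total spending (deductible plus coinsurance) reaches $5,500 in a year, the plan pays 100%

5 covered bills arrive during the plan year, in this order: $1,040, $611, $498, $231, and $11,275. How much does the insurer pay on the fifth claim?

#1 ($1,040): all of it applies to the deductible. Patient owes $1,040 (running OOP $1,040). Insurer: $1,040 − $1,040 = $0.
#2 ($611): entire amount goes to the deductible. Cost to patient: $611. OOP to date $1,651. Insurer: $611 − $611 = $0.
#3 ($498): entire amount goes to the deductible. Patient pays $498; OOP now $2,149. Plan pays $498 − $498 = $0.
#4 ($231): $126 to deductible, leaving $105; patient's 30% is $31.50. Cost to patient: $157.50. OOP to date $2,306.50. Plan pays $231 − $157.50 = $73.50.
#5 ($11,275): deductible already satisfied, so patient's share is 30% × $11,275 = $3,382.50. That would push OOP to $5,689, over the $5,500 cap, so patient pays $5,500 − $2,306.50 = $3,193.50. Plan pays $11,275 − $3,193.50 = $8,081.50.

$8,081.50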